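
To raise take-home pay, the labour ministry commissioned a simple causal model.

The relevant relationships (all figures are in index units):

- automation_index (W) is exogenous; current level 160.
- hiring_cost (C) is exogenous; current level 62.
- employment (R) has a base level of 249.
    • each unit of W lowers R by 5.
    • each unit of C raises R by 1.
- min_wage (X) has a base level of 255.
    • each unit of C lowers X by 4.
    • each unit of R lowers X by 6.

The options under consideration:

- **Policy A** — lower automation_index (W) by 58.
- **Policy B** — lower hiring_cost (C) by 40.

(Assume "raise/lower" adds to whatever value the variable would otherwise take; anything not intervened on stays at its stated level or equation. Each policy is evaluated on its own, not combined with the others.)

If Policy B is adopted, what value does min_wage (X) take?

3341

Policy B (C − 40):
  W = 160
  C = 62 − 40 = 22
  R = 249 − 5·160 + 22 = -529
  X = 255 − 4·22 − 6·(-529) = 3341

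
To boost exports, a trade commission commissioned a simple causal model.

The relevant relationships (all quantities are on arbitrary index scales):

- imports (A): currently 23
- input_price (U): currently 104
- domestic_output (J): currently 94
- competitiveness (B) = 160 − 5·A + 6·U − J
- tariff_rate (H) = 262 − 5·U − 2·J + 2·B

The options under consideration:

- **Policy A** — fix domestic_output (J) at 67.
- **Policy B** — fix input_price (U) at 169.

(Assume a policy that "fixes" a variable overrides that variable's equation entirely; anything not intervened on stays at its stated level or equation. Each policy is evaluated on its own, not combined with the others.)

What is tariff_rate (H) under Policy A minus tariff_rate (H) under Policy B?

-347

Policy A (J := 67):
  A = 23
  U = 104
  J = 67
  B = 160 − 5·23 + 6·104 − 67 = 602
  H = 262 − 5·104 − 2·67 + 2·602 = 812
Policy B (U := 169):
  A = 23
  U = 169
  J = 94
  B = 160 − 5·23 + 6·169 − 94 = 965
  H = 262 − 5·169 − 2·94 + 2·965 = 1159
H: 812 − 1159 = -347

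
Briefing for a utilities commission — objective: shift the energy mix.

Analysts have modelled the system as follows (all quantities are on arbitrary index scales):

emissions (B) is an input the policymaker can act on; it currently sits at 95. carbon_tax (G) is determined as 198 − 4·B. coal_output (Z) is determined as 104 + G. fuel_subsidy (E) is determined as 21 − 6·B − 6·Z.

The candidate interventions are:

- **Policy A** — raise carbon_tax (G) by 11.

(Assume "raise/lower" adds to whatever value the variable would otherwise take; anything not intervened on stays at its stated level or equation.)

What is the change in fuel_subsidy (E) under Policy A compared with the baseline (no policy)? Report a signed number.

-66

Baseline:
  B = 95
  G = 198 − 4·95 = -182
  Z = 104 + (-182) = -78
  E = 21 − 6·95 − 6·(-78) = -81
Policy A (G + 11):
  B = 95
  G = 198 − 4·95 (+11 from intervention) = -171
  Z = 104 + (-171) = -67
  E = 21 − 6·95 − 6·(-67) = -147
Change in E: -147 − (-81) = -66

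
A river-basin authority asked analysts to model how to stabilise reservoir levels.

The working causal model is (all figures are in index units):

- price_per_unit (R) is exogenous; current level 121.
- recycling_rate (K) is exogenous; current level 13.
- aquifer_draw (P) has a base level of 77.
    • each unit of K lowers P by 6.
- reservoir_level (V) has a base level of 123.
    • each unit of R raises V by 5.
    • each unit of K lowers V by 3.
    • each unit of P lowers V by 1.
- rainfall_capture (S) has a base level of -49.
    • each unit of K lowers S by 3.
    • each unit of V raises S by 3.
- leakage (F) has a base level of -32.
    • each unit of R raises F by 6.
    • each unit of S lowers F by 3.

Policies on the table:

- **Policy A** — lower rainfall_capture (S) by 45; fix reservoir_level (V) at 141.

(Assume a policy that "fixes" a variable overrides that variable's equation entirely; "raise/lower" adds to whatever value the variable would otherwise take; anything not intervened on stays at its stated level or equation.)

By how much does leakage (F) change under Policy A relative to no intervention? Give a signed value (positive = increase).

Baseline:
  R = 121
  K = 13
  P = 77 − 6·13 = -1
  V = 123 + 5·121 − 3·13 − (-1) = 690
  S = -49 − 3·13 + 3·690 = 1982
  F = -32 + 6·121 − 3·1982 = -5252
Policy A (S − 45, V := 141):
  R = 121
  K = 13
  P = 77 − 6·13 = -1
  V = 141
  S = -49 − 3·13 + 3·141 (−45 from intervention) = 290
  F = -32 + 6·121 − 3·290 = -176
Change in F: -176 − (-5252) = 5076

5076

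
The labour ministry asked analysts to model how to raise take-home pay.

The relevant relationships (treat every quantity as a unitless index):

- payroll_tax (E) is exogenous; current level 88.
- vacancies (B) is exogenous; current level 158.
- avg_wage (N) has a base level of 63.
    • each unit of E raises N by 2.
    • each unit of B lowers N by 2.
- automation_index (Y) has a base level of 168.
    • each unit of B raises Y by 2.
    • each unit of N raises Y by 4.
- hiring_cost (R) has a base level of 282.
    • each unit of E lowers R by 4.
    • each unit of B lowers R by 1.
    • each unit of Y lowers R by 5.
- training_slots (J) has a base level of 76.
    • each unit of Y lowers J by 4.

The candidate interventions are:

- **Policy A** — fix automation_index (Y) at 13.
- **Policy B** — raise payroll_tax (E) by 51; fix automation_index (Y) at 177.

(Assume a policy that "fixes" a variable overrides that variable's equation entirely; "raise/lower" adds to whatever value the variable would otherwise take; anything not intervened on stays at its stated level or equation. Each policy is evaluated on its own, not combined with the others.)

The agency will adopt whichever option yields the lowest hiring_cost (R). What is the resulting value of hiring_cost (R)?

Policy A (Y := 13):
  E = 88
  B = 158
  N = 63 + 2·88 − 2·158 = -77
  Y = 13
  R = 282 − 4·88 − 158 − 5·13 = -293
Policy B (E + 51, Y := 177):
  E = 88 + 51 = 139
  B = 158
  N = 63 + 2·139 − 2·158 = 25
  Y = 177
  R = 282 − 4·139 − 158 − 5·177 = -1317
Comparing — Policy A: R=-293, Policy B: R=-1317. Lowest is -1317 (Policy B).

-1317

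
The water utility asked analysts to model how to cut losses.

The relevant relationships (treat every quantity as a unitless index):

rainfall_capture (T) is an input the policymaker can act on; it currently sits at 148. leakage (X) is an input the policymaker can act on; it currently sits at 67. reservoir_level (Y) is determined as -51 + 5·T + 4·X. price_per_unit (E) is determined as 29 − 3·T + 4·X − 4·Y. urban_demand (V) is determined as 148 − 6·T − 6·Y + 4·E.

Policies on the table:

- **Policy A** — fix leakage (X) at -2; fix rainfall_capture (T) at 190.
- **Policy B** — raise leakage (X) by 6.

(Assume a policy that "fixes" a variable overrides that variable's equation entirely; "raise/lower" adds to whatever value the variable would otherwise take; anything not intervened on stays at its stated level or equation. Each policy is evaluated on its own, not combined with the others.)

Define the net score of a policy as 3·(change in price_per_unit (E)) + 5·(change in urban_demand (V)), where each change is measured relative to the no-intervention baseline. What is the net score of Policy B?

-2376

Baseline:
  T = 148
  X = 67
  Y = -51 + 5·148 + 4·67 = 957
  E = 29 − 3·148 + 4·67 − 4·957 = -3975
  V = 148 − 6·148 − 6·957 + 4·(-3975) = -22382
Policy B (X + 6):
  T = 148
  X = 67 + 6 = 73
  Y = -51 + 5·148 + 4·73 = 981
  E = 29 − 3·148 + 4·73 − 4·981 = -4047
  V = 148 − 6·148 − 6·981 + 4·(-4047) = -22814
ΔE = -4047 − (-3975) = -72; ΔV = -22814 − (-22382) = -432
Score = 3·(-72) + 5·(-432) = -2376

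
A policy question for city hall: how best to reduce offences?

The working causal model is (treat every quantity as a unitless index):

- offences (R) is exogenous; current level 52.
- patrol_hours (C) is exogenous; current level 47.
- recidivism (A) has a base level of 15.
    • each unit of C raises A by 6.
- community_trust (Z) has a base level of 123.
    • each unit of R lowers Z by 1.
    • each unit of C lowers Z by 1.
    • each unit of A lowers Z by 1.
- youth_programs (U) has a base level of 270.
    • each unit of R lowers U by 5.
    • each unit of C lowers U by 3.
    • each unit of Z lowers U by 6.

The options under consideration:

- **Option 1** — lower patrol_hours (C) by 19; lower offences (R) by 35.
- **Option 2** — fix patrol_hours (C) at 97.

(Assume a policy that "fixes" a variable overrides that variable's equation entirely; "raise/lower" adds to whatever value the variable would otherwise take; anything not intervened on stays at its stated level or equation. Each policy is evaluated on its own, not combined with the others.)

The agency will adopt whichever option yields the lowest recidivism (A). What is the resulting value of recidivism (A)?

183

Option 1 (C − 19, R − 35):
  C = 47 − 19 = 28
  A = 15 + 6·28 = 183
Option 2 (C := 97):
  C = 97
  A = 15 + 6·97 = 597
Comparing — Option 1: A=183, Option 2: A=597. Lowest is 183 (Option 1).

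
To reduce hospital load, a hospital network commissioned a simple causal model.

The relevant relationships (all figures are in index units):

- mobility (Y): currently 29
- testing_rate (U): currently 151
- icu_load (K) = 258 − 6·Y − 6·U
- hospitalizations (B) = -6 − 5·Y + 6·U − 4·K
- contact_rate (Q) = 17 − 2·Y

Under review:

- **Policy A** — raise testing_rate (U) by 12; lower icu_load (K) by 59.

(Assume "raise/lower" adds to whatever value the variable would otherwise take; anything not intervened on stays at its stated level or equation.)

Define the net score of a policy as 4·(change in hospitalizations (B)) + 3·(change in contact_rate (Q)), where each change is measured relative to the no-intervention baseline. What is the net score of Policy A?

Baseline:
  Y = 29
  U = 151
  K = 258 − 6·29 − 6·151 = -822
  B = -6 − 5·29 + 6·151 − 4·(-822) = 4043
  Q = 17 − 2·29 = -41
Policy A (U + 12, K − 59):
  Y = 29
  U = 151 + 12 = 163
  K = 258 − 6·29 − 6·163 (−59 from intervention) = -953
  B = -6 − 5·29 + 6·163 − 4·(-953) = 4639
  Q = 17 − 2·29 = -41
ΔB = 4639 − 4043 = 596; ΔQ = -41 − (-41) = 0
Score = 4·596 + 3·0 = 2384

2384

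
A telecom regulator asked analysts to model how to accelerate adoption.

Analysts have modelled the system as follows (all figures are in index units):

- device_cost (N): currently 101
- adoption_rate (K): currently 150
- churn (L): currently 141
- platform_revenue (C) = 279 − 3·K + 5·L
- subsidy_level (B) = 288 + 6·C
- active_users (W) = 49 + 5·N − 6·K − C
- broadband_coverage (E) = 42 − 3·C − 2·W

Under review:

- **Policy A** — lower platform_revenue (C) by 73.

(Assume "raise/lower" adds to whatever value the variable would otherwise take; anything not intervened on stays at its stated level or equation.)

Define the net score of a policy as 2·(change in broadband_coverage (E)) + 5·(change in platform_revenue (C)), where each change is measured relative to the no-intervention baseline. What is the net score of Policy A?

-219

Baseline:
  N = 101
  K = 150
  L = 141
  C = 279 − 3·150 + 5·141 = 534
  W = 49 + 5·101 − 6·150 − 534 = -880
  E = 42 − 3·534 − 2·(-880) = 200
Policy A (C − 73):
  N = 101
  K = 150
  L = 141
  C = 279 − 3·150 + 5·141 (−73 from intervention) = 461
  W = 49 + 5·101 − 6·150 − 461 = -807
  E = 42 − 3·461 − 2·(-807) = 273
ΔE = 273 − 200 = 73; ΔC = 461 − 534 = -73
Score = 2·73 + 5·(-73) = -219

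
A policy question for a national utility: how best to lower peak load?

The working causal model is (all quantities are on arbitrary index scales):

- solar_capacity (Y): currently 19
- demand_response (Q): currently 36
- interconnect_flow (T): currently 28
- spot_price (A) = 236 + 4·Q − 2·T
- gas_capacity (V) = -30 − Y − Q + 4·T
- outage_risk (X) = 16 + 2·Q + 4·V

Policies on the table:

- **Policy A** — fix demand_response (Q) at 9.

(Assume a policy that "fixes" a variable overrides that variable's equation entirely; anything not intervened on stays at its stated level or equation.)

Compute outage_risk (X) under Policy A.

Policy A (Q := 9):
  Y = 19
  Q = 9
  T = 28
  V = -30 − 19 − 9 + 4·28 = 54
  X = 16 + 2·9 + 4·54 = 250

250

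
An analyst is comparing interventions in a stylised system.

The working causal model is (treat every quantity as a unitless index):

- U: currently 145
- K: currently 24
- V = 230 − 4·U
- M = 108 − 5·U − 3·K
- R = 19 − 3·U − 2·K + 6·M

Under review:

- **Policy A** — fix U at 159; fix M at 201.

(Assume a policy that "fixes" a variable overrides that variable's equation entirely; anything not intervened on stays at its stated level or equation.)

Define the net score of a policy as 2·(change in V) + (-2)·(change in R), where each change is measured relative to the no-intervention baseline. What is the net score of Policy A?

-10708

Baseline:
  U = 145
  K = 24
  V = 230 − 4·145 = -350
  M = 108 − 5·145 − 3·24 = -689
  R = 19 − 3·145 − 2·24 + 6·(-689) = -4598
Policy A (U := 159, M := 201):
  U = 159
  K = 24
  V = 230 − 4·159 = -406
  M = 201
  R = 19 − 3·159 − 2·24 + 6·201 = 700
ΔV = -406 − (-350) = -56; ΔR = 700 − (-4598) = 5298
Score = 2·(-56) + (-2)·5298 = -10708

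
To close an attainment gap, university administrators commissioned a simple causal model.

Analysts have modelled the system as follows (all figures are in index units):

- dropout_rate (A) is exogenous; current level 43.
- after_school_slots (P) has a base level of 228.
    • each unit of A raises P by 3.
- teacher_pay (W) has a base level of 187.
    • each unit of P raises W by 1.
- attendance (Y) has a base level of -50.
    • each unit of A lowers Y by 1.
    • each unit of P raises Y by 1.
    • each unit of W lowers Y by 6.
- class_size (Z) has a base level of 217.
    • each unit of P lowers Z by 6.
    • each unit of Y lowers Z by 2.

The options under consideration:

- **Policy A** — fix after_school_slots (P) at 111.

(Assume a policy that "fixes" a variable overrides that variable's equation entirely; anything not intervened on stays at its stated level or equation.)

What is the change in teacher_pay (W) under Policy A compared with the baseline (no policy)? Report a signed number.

Baseline:
  A = 43
  P = 228 + 3·43 = 357
  W = 187 + 357 = 544
Policy A (P := 111):
  A = 43
  P = 111
  W = 187 + 111 = 298
Change in W: 298 − 544 = -246

-246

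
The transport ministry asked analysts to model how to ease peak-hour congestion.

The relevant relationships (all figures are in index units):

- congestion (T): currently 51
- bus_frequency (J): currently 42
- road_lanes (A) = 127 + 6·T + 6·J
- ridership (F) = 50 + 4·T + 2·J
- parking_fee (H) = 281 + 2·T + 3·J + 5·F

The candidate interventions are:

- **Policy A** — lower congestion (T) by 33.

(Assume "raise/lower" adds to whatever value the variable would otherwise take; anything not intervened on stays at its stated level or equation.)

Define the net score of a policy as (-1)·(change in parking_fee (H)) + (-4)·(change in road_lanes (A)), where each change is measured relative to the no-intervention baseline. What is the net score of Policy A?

1518

Baseline:
  T = 51
  J = 42
  A = 127 + 6·51 + 6·42 = 685
  F = 50 + 4·51 + 2·42 = 338
  H = 281 + 2·51 + 3·42 + 5·338 = 2199
Policy A (T − 33):
  T = 51 − 33 = 18
  J = 42
  A = 127 + 6·18 + 6·42 = 487
  F = 50 + 4·18 + 2·42 = 206
  H = 281 + 2·18 + 3·42 + 5·206 = 1473
ΔH = 1473 − 2199 = -726; ΔA = 487 − 685 = -198
Score = (-1)·(-726) + (-4)·(-198) = 1518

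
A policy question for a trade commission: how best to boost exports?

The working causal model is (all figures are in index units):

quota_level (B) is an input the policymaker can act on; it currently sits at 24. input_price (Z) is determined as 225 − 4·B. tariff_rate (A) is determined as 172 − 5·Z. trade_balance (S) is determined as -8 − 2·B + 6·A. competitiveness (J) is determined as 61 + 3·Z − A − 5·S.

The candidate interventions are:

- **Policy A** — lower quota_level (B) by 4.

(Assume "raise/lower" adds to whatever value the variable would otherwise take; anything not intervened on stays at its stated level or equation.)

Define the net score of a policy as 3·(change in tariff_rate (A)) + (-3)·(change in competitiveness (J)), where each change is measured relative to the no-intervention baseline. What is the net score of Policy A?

Baseline:
  B = 24
  Z = 225 − 4·24 = 129
  A = 172 − 5·129 = -473
  S = -8 − 2·24 + 6·(-473) = -2894
  J = 61 + 3·129 − (-473) − 5·(-2894) = 15391
Policy A (B − 4):
  B = 24 − 4 = 20
  Z = 225 − 4·20 = 145
  A = 172 − 5·145 = -553
  S = -8 − 2·20 + 6·(-553) = -3366
  J = 61 + 3·145 − (-553) − 5·(-3366) = 17879
ΔA = -553 − (-473) = -80; ΔJ = 17879 − 15391 = 2488
Score = 3·(-80) + (-3)·2488 = -7704

-7704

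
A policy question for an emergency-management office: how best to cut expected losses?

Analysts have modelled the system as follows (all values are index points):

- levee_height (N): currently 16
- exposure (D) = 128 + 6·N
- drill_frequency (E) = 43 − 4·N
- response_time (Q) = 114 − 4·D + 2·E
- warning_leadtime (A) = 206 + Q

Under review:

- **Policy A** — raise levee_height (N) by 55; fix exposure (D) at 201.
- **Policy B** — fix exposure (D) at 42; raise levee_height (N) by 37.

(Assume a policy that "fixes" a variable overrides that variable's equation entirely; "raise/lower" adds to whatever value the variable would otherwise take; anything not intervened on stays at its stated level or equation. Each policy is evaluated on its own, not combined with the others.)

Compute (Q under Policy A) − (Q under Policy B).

Policy A (N + 55, D := 201):
  N = 16 + 55 = 71
  D = 201
  E = 43 − 4·71 = -241
  Q = 114 − 4·201 + 2·(-241) = -1172
Policy B (D := 42, N + 37):
  N = 16 + 37 = 53
  D = 42
  E = 43 − 4·53 = -169
  Q = 114 − 4·42 + 2·(-169) = -392
Q: -1172 − (-392) = -780

-780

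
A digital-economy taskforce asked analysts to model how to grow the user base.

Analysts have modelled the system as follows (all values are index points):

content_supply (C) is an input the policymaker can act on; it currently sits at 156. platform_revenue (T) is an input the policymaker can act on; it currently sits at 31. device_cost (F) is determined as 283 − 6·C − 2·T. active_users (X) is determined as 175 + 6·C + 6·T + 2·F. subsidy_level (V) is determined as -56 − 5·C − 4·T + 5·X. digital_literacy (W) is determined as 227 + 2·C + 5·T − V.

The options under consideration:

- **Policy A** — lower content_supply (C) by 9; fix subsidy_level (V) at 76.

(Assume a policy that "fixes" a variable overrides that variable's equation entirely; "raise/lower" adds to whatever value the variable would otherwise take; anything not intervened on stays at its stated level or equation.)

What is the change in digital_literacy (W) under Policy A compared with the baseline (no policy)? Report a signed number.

-1719

Baseline:
  C = 156
  T = 31
  F = 283 − 6·156 − 2·31 = -715
  X = 175 + 6·156 + 6·31 + 2·(-715) = -133
  V = -56 − 5·156 − 4·31 + 5·(-133) = -1625
  W = 227 + 2·156 + 5·31 − (-1625) = 2319
Policy A (C − 9, V := 76):
  C = 156 − 9 = 147
  T = 31
  F = 283 − 6·147 − 2·31 = -661
  X = 175 + 6·147 + 6·31 + 2·(-661) = -79
  V = 76
  W = 227 + 2·147 + 5·31 − 76 = 600
Change in W: 600 − 2319 = -1719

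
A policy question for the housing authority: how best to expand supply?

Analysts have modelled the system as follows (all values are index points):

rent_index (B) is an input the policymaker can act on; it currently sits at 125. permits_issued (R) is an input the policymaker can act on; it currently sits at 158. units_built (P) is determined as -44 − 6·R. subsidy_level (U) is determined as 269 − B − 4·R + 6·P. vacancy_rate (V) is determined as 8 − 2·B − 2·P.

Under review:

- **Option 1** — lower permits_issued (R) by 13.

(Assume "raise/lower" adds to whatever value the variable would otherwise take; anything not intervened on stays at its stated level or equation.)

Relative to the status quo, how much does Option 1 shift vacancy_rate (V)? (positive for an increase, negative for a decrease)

-156

Baseline:
  B = 125
  R = 158
  P = -44 − 6·158 = -992
  V = 8 − 2·125 − 2·(-992) = 1742
Option 1 (R − 13):
  B = 125
  R = 158 − 13 = 145
  P = -44 − 6·145 = -914
  V = 8 − 2·125 − 2·(-914) = 1586
Change in V: 1586 − 1742 = -156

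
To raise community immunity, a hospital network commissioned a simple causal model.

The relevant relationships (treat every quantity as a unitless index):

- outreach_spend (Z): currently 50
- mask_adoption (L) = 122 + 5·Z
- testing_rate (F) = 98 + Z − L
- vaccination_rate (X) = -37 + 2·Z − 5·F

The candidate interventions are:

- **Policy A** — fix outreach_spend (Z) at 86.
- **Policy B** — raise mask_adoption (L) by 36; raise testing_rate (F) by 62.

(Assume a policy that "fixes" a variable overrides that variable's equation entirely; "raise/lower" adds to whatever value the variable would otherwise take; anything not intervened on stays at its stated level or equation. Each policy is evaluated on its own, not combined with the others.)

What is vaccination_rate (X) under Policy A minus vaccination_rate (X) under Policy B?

Policy A (Z := 86):
  Z = 86
  L = 122 + 5·86 = 552
  F = 98 + 86 − 552 = -368
  X = -37 + 2·86 − 5·(-368) = 1975
Policy B (L + 36, F + 62):
  Z = 50
  L = 122 + 5·50 (+36 from intervention) = 408
  F = 98 + 50 − 408 (+62 from intervention) = -198
  X = -37 + 2·50 − 5·(-198) = 1053
X: 1975 − 1053 = 922

922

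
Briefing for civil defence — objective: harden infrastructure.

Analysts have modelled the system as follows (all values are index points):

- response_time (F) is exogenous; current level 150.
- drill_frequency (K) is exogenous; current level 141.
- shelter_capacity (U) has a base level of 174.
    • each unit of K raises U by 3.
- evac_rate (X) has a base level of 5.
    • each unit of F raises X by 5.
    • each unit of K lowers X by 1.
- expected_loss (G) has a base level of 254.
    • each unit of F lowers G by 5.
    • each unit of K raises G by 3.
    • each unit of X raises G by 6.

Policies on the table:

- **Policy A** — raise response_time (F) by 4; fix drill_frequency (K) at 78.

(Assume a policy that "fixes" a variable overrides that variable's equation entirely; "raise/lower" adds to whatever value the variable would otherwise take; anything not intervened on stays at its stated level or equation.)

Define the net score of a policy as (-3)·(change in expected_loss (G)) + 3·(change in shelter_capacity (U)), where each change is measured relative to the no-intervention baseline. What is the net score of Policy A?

Baseline:
  F = 150
  K = 141
  U = 174 + 3·141 = 597
  X = 5 + 5·150 − 141 = 614
  G = 254 − 5·150 + 3·141 + 6·614 = 3611
Policy A (F + 4, K := 78):
  F = 150 + 4 = 154
  K = 78
  U = 174 + 3·78 = 408
  X = 5 + 5·154 − 78 = 697
  G = 254 − 5·154 + 3·78 + 6·697 = 3900
ΔG = 3900 − 3611 = 289; ΔU = 408 − 597 = -189
Score = (-3)·289 + 3·(-189) = -1434

-1434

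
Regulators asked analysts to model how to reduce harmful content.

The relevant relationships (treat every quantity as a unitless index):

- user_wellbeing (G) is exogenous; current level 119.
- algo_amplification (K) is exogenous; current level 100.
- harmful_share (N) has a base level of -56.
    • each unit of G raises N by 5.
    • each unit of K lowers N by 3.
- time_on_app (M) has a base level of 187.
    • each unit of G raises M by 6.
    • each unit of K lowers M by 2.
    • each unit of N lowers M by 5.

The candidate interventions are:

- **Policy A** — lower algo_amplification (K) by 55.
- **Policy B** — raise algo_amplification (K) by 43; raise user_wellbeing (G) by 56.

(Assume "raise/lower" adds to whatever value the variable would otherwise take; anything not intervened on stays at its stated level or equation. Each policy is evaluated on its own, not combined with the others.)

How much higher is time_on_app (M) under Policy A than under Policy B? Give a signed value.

Policy A (K − 55):
  G = 119
  K = 100 − 55 = 45
  N = -56 + 5·119 − 3·45 = 404
  M = 187 + 6·119 − 2·45 − 5·404 = -1209
Policy B (K + 43, G + 56):
  G = 119 + 56 = 175
  K = 100 + 43 = 143
  N = -56 + 5·175 − 3·143 = 390
  M = 187 + 6·175 − 2·143 − 5·390 = -999
M: -1209 − (-999) = -210

-210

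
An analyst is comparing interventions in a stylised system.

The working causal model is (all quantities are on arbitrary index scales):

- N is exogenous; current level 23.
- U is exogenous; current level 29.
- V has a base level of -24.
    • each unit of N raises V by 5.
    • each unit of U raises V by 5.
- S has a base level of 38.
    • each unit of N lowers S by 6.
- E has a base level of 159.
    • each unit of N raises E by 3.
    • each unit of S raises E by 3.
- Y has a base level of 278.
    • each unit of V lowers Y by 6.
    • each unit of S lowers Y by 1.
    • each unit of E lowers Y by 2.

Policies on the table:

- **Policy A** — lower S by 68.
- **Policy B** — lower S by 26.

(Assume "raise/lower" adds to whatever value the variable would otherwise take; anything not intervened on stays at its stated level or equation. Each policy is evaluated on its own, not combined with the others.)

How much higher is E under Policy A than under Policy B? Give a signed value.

Policy A (S − 68):
  N = 23
  S = 38 − 6·23 (−68 from intervention) = -168
  E = 159 + 3·23 + 3·(-168) = -276
Policy B (S − 26):
  N = 23
  S = 38 − 6·23 (−26 from intervention) = -126
  E = 159 + 3·23 + 3·(-126) = -150
E: -276 − (-150) = -126

-126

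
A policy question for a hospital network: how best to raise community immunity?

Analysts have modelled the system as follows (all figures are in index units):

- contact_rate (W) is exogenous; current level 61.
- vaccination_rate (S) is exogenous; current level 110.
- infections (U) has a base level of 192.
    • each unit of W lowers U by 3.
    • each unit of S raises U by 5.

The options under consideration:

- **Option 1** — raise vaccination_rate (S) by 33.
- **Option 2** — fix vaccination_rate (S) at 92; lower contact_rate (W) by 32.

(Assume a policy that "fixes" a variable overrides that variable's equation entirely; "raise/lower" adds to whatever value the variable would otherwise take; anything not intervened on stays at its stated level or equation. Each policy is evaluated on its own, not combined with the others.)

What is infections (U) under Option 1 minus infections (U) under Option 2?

Option 1 (S + 33):
  W = 61
  S = 110 + 33 = 143
  U = 192 − 3·61 + 5·143 = 724
Option 2 (S := 92, W − 32):
  W = 61 − 32 = 29
  S = 92
  U = 192 − 3·29 + 5·92 = 565
U: 724 − 565 = 159

159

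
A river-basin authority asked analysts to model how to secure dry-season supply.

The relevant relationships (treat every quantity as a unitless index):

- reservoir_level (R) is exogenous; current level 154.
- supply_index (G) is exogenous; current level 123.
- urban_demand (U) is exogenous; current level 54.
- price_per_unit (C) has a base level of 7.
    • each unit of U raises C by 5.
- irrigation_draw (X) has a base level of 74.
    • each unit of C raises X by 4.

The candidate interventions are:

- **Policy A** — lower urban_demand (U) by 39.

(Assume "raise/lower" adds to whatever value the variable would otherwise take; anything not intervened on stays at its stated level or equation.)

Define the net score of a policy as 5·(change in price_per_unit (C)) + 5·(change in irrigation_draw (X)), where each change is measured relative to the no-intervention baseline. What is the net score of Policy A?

Baseline:
  U = 54
  C = 7 + 5·54 = 277
  X = 74 + 4·277 = 1182
Policy A (U − 39):
  U = 54 − 39 = 15
  C = 7 + 5·15 = 82
  X = 74 + 4·82 = 402
ΔC = 82 − 277 = -195; ΔX = 402 − 1182 = -780
Score = 5·(-195) + 5·(-780) = -4875

-4875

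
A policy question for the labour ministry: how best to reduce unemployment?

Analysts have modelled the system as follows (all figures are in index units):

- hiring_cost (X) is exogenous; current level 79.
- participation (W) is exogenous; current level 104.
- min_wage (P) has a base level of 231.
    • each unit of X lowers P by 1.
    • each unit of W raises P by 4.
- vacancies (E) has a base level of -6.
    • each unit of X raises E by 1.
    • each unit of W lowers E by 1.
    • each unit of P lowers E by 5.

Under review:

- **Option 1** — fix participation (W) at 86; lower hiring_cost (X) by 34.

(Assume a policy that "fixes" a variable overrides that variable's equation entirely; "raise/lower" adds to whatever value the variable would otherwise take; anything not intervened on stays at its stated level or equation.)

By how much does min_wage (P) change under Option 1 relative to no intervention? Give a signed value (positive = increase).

-38

Baseline:
  X = 79
  W = 104
  P = 231 − 79 + 4·104 = 568
Option 1 (W := 86, X − 34):
  X = 79 − 34 = 45
  W = 86
  P = 231 − 45 + 4·86 = 530
Change in P: 530 − 568 = -38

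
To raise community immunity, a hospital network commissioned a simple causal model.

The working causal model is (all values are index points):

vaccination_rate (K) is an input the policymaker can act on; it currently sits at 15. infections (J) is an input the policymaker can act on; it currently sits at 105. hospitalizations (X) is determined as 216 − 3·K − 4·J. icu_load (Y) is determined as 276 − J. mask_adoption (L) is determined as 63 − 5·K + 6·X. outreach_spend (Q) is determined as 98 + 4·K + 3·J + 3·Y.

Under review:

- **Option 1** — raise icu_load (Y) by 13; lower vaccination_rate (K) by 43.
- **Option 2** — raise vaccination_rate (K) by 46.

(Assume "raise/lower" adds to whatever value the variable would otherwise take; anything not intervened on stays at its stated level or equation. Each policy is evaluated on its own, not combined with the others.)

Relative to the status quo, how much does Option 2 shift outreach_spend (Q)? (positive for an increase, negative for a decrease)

184

Baseline:
  K = 15
  J = 105
  Y = 276 − 105 = 171
  Q = 98 + 4·15 + 3·105 + 3·171 = 986
Option 2 (K + 46):
  K = 15 + 46 = 61
  J = 105
  Y = 276 − 105 = 171
  Q = 98 + 4·61 + 3·105 + 3·171 = 1170
Change in Q: 1170 − 986 = 184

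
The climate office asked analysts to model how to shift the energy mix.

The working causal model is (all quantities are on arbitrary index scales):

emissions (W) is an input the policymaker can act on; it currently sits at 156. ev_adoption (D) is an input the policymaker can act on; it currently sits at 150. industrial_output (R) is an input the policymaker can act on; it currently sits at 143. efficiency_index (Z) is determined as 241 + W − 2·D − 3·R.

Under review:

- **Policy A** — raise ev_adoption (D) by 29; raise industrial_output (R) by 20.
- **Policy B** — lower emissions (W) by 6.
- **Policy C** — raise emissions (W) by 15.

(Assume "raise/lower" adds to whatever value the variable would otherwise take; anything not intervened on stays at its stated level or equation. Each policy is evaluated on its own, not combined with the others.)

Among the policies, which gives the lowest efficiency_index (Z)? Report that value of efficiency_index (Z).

Policy A (D + 29, R + 20):
  W = 156
  D = 150 + 29 = 179
  R = 143 + 20 = 163
  Z = 241 + 156 − 2·179 − 3·163 = -450
Policy B (W − 6):
  W = 156 − 6 = 150
  D = 150
  R = 143
  Z = 241 + 150 − 2·150 − 3·143 = -338
Policy C (W + 15):
  W = 156 + 15 = 171
  D = 150
  R = 143
  Z = 241 + 171 − 2·150 − 3·143 = -317
Comparing — Policy A: Z=-450, Policy B: Z=-338, Policy C: Z=-317. Lowest is -450 (Policy A).

-450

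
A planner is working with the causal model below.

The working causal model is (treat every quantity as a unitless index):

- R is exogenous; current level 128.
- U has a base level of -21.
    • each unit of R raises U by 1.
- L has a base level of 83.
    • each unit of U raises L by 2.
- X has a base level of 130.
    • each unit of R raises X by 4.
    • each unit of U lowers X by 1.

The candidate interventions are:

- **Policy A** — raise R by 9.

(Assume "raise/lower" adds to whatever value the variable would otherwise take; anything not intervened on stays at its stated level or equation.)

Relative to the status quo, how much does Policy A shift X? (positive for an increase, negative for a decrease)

Baseline:
  R = 128
  U = -21 + 128 = 107
  X = 130 + 4·128 − 107 = 535
Policy A (R + 9):
  R = 128 + 9 = 137
  U = -21 + 137 = 116
  X = 130 + 4·137 − 116 = 562
Change in X: 562 − 535 = 27

27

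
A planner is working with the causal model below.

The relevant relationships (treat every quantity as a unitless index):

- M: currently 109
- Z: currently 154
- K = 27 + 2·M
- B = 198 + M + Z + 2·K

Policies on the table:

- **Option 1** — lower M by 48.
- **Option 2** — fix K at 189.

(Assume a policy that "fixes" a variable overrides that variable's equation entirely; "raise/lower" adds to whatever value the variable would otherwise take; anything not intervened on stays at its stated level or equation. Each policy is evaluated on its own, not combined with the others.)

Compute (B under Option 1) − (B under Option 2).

-128

Option 1 (M − 48):
  M = 109 − 48 = 61
  Z = 154
  K = 27 + 2·61 = 149
  B = 198 + 61 + 154 + 2·149 = 711
Option 2 (K := 189):
  M = 109
  Z = 154
  K = 189
  B = 198 + 109 + 154 + 2·189 = 839
B: 711 − 839 = -128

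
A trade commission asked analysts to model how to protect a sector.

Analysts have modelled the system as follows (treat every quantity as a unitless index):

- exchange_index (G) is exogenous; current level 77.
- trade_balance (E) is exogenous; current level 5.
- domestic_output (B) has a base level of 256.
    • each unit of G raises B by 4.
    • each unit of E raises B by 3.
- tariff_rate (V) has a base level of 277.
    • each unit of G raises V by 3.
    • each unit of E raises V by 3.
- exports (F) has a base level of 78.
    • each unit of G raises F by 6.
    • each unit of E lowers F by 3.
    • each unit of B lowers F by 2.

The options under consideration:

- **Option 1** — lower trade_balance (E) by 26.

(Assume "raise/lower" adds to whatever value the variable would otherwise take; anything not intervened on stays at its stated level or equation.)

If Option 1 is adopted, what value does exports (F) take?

-399

Option 1 (E − 26):
  G = 77
  E = 5 − 26 = -21
  B = 256 + 4·77 + 3·(-21) = 501
  F = 78 + 6·77 − 3·(-21) − 2·501 = -399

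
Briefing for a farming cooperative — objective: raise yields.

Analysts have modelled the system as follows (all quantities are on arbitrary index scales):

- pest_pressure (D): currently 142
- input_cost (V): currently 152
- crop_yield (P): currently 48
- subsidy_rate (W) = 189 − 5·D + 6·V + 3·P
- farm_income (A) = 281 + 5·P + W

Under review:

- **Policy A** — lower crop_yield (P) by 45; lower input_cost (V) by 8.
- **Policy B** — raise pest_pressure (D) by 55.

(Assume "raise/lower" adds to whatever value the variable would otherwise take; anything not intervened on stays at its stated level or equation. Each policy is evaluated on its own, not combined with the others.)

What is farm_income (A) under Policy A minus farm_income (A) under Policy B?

-133

Policy A (P − 45, V − 8):
  D = 142
  V = 152 − 8 = 144
  P = 48 − 45 = 3
  W = 189 − 5·142 + 6·144 + 3·3 = 352
  A = 281 + 5·3 + 352 = 648
Policy B (D + 55):
  D = 142 + 55 = 197
  V = 152
  P = 48
  W = 189 − 5·197 + 6·152 + 3·48 = 260
  A = 281 + 5·48 + 260 = 781
A: 648 − 781 = -133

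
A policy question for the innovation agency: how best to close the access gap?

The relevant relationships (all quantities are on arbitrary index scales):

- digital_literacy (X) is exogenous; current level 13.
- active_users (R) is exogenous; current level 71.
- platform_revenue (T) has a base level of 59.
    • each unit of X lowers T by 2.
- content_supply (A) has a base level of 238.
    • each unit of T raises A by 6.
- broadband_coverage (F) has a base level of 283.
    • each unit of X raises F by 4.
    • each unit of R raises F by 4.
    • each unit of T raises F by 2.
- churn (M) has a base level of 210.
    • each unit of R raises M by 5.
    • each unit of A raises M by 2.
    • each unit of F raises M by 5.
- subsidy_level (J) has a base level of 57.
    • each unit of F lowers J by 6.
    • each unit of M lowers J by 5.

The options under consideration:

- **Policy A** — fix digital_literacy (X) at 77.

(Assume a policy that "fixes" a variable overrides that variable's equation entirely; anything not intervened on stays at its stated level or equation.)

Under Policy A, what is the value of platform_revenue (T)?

Policy A (X := 77):
  X = 77
  T = 59 − 2·77 = -95

-95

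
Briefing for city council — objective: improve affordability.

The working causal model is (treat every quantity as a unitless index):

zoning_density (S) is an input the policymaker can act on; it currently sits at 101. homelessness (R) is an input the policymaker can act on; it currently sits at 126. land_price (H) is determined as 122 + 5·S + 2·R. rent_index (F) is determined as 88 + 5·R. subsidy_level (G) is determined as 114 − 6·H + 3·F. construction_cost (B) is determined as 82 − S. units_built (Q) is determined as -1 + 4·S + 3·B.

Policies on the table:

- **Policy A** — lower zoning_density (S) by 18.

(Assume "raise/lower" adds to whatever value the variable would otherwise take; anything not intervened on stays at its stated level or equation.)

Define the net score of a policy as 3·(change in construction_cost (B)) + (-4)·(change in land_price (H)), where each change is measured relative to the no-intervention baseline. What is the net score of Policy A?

414

Baseline:
  S = 101
  R = 126
  H = 122 + 5·101 + 2·126 = 879
  B = 82 − 101 = -19
Policy A (S − 18):
  S = 101 − 18 = 83
  R = 126
  H = 122 + 5·83 + 2·126 = 789
  B = 82 − 83 = -1
ΔB = -1 − (-19) = 18; ΔH = 789 − 879 = -90
Score = 3·18 + (-4)·(-90) = 414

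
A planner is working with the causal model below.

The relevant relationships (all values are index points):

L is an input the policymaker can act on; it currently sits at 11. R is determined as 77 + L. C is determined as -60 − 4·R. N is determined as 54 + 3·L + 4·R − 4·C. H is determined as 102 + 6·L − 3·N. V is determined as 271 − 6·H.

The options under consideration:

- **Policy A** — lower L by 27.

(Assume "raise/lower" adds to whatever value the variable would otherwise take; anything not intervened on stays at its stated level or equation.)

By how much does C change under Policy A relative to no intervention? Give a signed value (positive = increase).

Baseline:
  L = 11
  R = 77 + 11 = 88
  C = -60 − 4·88 = -412
Policy A (L − 27):
  L = 11 − 27 = -16
  R = 77 + (-16) = 61
  C = -60 − 4·61 = -304
Change in C: -304 − (-412) = 108

108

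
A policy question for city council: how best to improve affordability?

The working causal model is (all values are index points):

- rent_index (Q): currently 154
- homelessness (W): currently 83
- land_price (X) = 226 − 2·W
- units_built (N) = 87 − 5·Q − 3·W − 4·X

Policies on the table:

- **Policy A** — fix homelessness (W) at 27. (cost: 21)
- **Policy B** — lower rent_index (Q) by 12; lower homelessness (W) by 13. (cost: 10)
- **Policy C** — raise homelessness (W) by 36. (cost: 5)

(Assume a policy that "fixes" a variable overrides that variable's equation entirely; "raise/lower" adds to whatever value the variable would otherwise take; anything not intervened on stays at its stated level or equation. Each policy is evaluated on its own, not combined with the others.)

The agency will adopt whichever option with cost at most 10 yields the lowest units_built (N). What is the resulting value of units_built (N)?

Policy B (Q − 12, W − 13):
  Q = 154 − 12 = 142
  W = 83 − 13 = 70
  X = 226 − 2·70 = 86
  N = 87 − 5·142 − 3·70 − 4·86 = -1177
Policy C (W + 36):
  Q = 154
  W = 83 + 36 = 119
  X = 226 − 2·119 = -12
  N = 87 − 5·154 − 3·119 − 4·(-12) = -992
Comparing — Policy B: N=-1177, Policy C: N=-992. Lowest is -1177 (Policy B).

-1177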